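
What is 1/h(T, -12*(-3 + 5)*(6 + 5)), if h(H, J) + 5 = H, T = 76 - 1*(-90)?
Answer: 1/161 ≈ 0.0062112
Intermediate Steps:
T = 166 (T = 76 + 90 = 166)
h(H, J) = -5 + H
1/h(T, -12*(-3 + 5)*(6 + 5)) = 1/(-5 + 166) = 1/161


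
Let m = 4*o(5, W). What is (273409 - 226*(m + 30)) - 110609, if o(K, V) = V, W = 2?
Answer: 154212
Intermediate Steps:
m = 8 (m = 4*2 = 8)
(273409 - 226*(m + 30)) - 110609 = (273409 - 226*(8 + 30)) - 110609 = (273409 - 226*38) - 110609 = (273409 - 8588) - 110609 = 264821 - 110609 = 154212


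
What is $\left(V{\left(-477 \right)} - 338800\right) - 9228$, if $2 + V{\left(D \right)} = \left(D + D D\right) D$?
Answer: $-108651834$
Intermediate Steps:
$V{\left(D \right)} = -2 + D \left(D + D^{2}\right)$ ($V{\left(D \right)} = -2 + \left(D + D D\right) D = -2 + \left(D + D^{2}\right) D = -2 + D \left(D + D^{2}\right)$)
$\left(V{\left(-477 \right)} - 338800\right) - 9228 = \left(\left(-2 + \left(-477\right)^{2} + \left(-477\right)^{3}\right) - 338800\right) - 9228 = \left(\left(-2 + 227529 - 108531333\right) - 338800\right) - 9228 = \left(-108303806 - 338800\right) - 9228 = -108642606 - 9228 = -108651834$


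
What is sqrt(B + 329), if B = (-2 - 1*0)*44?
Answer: sqrt(241) ≈ 15.524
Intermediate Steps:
B = -88 (B = (-2 + 0)*44 = -2*44 = -88)
sqrt(B + 329) = sqrt(-88 + 329) = sqrt(241)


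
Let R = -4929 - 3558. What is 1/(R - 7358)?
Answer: -1/15845 ≈ -6.3111e-5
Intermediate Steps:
R = -8487
1/(R - 7358) = 1/(-8487 - 7358) = 1/(-15845) = -1/15845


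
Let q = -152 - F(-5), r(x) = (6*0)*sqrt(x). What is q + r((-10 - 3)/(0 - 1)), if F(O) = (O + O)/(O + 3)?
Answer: -157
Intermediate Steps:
F(O) = 2*O/(3 + O) (F(O) = (2*O)/(3 + O) = 2*O/(3 + O))
r(x) = 0 (r(x) = 0*sqrt(x) = 0)
q = -157 (q = -152 - 2*(-5)/(3 - 5) = -152 - 2*(-5)/(-2) = -152 - 2*(-5)*(-1)/2 = -152 - 1*5 = -152 - 5 = -157)
q + r((-10 - 3)/(0 - 1)) = -157 + 0 = -157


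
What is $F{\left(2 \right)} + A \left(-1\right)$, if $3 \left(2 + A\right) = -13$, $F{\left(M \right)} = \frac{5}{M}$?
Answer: $\frac{53}{6} \approx 8.8333$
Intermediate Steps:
$A = - \frac{19}{3}$ ($A = -2 + \frac{1}{3} \left(-13\right) = -2 - \frac{13}{3} = - \frac{19}{3} \approx -6.3333$)
$F{\left(2 \right)} + A \left(-1\right) = \frac{5}{2} - - \frac{19}{3} = 5 \cdot \frac{1}{2} + \frac{19}{3} = \frac{5}{2} + \frac{19}{3} = \frac{53}{6}$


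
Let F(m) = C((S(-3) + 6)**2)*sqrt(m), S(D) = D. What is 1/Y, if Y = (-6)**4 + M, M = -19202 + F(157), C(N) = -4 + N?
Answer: -17906/320620911 - 5*sqrt(157)/320620911 ≈ -5.6043e-5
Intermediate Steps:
F(m) = 5*sqrt(m) (F(m) = (-4 + (-3 + 6)**2)*sqrt(m) = (-4 + 3**2)*sqrt(m) = (-4 + 9)*sqrt(m) = 5*sqrt(m))
M = -19202 + 5*sqrt(157) ≈ -19139.
Y = -17906 + 5*sqrt(157) (Y = (-6)**4 + (-19202 + 5*sqrt(157)) = 1296 + (-19202 + 5*sqrt(157)) = -17906 + 5*sqrt(157) ≈ -17843.)
1/Y = 1/(-17906 + 5*sqrt(157))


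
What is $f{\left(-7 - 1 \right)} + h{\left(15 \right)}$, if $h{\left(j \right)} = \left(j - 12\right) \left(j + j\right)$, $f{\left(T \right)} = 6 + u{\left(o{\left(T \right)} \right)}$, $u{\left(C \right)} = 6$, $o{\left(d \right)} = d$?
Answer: $102$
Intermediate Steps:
$f{\left(T \right)} = 12$ ($f{\left(T \right)} = 6 + 6 = 12$)
$h{\left(j \right)} = 2 j \left(-12 + j\right)$ ($h{\left(j \right)} = \left(-12 + j\right) 2 j = 2 j \left(-12 + j\right)$)
$f{\left(-7 - 1 \right)} + h{\left(15 \right)} = 12 + 2 \cdot 15 \left(-12 + 15\right) = 12 + 2 \cdot 15 \cdot 3 = 12 + 90 = 102$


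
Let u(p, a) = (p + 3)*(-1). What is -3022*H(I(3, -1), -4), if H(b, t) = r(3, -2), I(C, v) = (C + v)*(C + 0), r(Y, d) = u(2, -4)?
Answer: 15110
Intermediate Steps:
u(p, a) = -3 - p (u(p, a) = (3 + p)*(-1) = -3 - p)
r(Y, d) = -5 (r(Y, d) = -3 - 1*2 = -3 - 2 = -5)
I(C, v) = C*(C + v) (I(C, v) = (C + v)*C = C*(C + v))
H(b, t) = -5
-3022*H(I(3, -1), -4) = -3022*(-5) = 15110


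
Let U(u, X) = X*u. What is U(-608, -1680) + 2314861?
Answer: 3336301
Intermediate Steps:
U(-608, -1680) + 2314861 = -1680*(-608) + 2314861 = 1021440 + 2314861 = 3336301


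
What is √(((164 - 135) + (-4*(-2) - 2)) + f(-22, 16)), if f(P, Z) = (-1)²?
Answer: 6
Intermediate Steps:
f(P, Z) = 1
√(((164 - 135) + (-4*(-2) - 2)) + f(-22, 16)) = √(((164 - 135) + (-4*(-2) - 2)) + 1) = √((29 + (8 - 2)) + 1) = √((29 + 6) + 1) = √(35 + 1) = √36 = 6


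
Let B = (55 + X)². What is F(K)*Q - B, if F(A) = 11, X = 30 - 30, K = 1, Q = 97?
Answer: -1958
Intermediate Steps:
X = 0
B = 3025 (B = (55 + 0)² = 55² = 3025)
F(K)*Q - B = 11*97 - 1*3025 = 1067 - 3025 = -1958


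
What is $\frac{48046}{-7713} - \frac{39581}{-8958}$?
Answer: $- \frac{41702605}{23031018} \approx -1.8107$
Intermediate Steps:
$\frac{48046}{-7713} - \frac{39581}{-8958} = 48046 \left(- \frac{1}{7713}\right) - - \frac{39581}{8958} = - \frac{48046}{7713} + \frac{39581}{8958} = - \frac{41702605}{23031018}$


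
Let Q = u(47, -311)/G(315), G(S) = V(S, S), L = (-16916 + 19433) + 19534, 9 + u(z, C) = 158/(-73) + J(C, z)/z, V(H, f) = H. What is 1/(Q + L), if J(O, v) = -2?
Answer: 51465/1134852884 ≈ 4.5349e-5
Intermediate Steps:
u(z, C) = -815/73 - 2/z (u(z, C) = -9 + (158/(-73) - 2/z) = -9 + (158*(-1/73) - 2/z) = -9 + (-158/73 - 2/z) = -815/73 - 2/z)
L = 22051 (L = 2517 + 19534 = 22051)
G(S) = S
Q = -1831/51465 (Q = (-815/73 - 2/47)/315 = (-815/73 - 2*1/47)*(1/315) = (-815/73 - 2/47)*(1/315) = -38451/3431*1/315 = -1831/51465 ≈ -0.035578)
1/(Q + L) = 1/(-1831/51465 + 22051) = 1/(1134852884/51465) = 51465/1134852884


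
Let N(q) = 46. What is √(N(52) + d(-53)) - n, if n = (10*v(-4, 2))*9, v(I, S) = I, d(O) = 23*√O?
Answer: 360 + √(46 + 23*I*√53) ≈ 370.48 + 7.9889*I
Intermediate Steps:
n = -360 (n = (10*(-4))*9 = -40*9 = -360)
√(N(52) + d(-53)) - n = √(46 + 23*√(-53)) - 1*(-360) = √(46 + 23*(I*√53)) + 360 = √(46 + 23*I*√53) + 360 = 360 + √(46 + 23*I*√53)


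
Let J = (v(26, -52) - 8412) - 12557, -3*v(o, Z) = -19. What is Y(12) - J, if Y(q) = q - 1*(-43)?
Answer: 63053/3 ≈ 21018.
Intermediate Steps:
v(o, Z) = 19/3 (v(o, Z) = -⅓*(-19) = 19/3)
J = -62888/3 (J = (19/3 - 8412) - 12557 = -25217/3 - 12557 = -62888/3 ≈ -20963.)
Y(q) = 43 + q (Y(q) = q + 43 = 43 + q)
Y(12) - J = (43 + 12) - 1*(-62888/3) = 55 + 62888/3 = 63053/3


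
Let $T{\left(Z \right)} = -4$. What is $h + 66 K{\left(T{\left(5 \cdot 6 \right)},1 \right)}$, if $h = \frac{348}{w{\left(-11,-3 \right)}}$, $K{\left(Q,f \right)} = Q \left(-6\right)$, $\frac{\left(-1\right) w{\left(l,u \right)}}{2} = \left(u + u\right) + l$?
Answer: $\frac{27102}{17} \approx 1594.2$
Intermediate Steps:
$w{\left(l,u \right)} = - 4 u - 2 l$ ($w{\left(l,u \right)} = - 2 \left(\left(u + u\right) + l\right) = - 2 \left(2 u + l\right) = - 2 \left(l + 2 u\right) = - 4 u - 2 l$)
$K{\left(Q,f \right)} = - 6 Q$
$h = \frac{174}{17}$ ($h = \frac{348}{\left(-4\right) \left(-3\right) - -22} = \frac{348}{12 + 22} = \frac{348}{34} = 348 \cdot \frac{1}{34} = \frac{174}{17} \approx 10.235$)
$h + 66 K{\left(T{\left(5 \cdot 6 \right)},1 \right)} = \frac{174}{17} + 66 \left(\left(-6\right) \left(-4\right)\right) = \frac{174}{17} + 66 \cdot 24 = \frac{174}{17} + 1584 = \frac{27102}{17}$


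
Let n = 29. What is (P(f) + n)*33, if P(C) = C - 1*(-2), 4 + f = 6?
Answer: 1089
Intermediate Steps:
f = 2 (f = -4 + 6 = 2)
P(C) = 2 + C (P(C) = C + 2 = 2 + C)
(P(f) + n)*33 = ((2 + 2) + 29)*33 = (4 + 29)*33 = 33*33 = 1089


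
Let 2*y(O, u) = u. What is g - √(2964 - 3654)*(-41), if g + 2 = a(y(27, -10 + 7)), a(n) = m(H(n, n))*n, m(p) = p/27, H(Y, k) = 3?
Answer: -13/6 + 41*I*√690 ≈ -2.1667 + 1077.0*I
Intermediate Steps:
y(O, u) = u/2
m(p) = p/27 (m(p) = p*(1/27) = p/27)
a(n) = n/9 (a(n) = ((1/27)*3)*n = n/9)
g = -13/6 (g = -2 + ((-10 + 7)/2)/9 = -2 + ((½)*(-3))/9 = -2 + (⅑)*(-3/2) = -2 - ⅙ = -13/6 ≈ -2.1667)
g - √(2964 - 3654)*(-41) = -13/6 - √(2964 - 3654)*(-41) = -13/6 - √(-690)*(-41) = -13/6 - I*√690*(-41) = -13/6 - (-41)*I*√690 = -13/6 + 41*I*√690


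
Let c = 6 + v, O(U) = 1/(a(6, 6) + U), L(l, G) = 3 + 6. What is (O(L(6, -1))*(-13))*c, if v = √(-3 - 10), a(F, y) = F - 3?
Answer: -13/2 - 13*I*√13/12 ≈ -6.5 - 3.906*I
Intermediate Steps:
a(F, y) = -3 + F
L(l, G) = 9
O(U) = 1/(3 + U) (O(U) = 1/((-3 + 6) + U) = 1/(3 + U))
v = I*√13 (v = √(-13) = I*√13 ≈ 3.6056*I)
c = 6 + I*√13 ≈ 6.0 + 3.6056*I
(O(L(6, -1))*(-13))*c = (-13/(3 + 9))*(6 + I*√13) = (-13/12)*(6 + I*√13) = ((1/12)*(-13))*(6 + I*√13) = -13*(6 + I*√13)/12 = -13/2 - 13*I*√13/12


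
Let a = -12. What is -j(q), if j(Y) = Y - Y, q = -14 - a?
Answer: 0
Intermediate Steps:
q = -2 (q = -14 - 1*(-12) = -14 + 12 = -2)
j(Y) = 0
-j(q) = -1*0 = 0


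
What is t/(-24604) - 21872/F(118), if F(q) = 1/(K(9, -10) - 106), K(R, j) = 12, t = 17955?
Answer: 50585018717/24604 ≈ 2.0560e+6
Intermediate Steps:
F(q) = -1/94 (F(q) = 1/(12 - 106) = 1/(-94) = -1/94)
t/(-24604) - 21872/F(118) = 17955/(-24604) - 21872/(-1/94) = 17955*(-1/24604) - 21872*(-94) = -17955/24604 + 2055968 = 50585018717/24604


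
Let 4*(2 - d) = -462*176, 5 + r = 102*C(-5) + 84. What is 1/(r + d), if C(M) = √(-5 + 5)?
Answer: 1/20409 ≈ 4.8998e-5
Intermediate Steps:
C(M) = 0 (C(M) = √0 = 0)
r = 79 (r = -5 + (102*0 + 84) = -5 + (0 + 84) = -5 + 84 = 79)
d = 20330 (d = 2 - (-231)*176/2 = 2 - ¼*(-81312) = 2 + 20328 = 20330)
1/(r + d) = 1/(79 + 20330) = 1/20409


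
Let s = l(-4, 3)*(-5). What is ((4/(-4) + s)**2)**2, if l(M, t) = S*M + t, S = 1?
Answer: 256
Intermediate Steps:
l(M, t) = M + t (l(M, t) = 1*M + t = M + t)
s = 5 (s = (-4 + 3)*(-5) = -1*(-5) = 5)
((4/(-4) + s)**2)**2 = ((4/(-4) + 5)**2)**2 = ((4*(-1/4) + 5)**2)**2 = ((-1 + 5)**2)**2 = (4**2)**2 = 16**2 = 256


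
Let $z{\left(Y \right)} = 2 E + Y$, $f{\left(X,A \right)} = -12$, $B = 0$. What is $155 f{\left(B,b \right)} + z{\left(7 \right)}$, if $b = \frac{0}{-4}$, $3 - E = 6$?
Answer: $-1859$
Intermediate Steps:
$E = -3$ ($E = 3 - 6 = -3$)
$b = 0$ ($b = 0 \left(- \frac{1}{4}\right) = 0$)
$z{\left(Y \right)} = -6 + Y$ ($z{\left(Y \right)} = 2 \left(-3\right) + Y = -6 + Y$)
$155 f{\left(B,b \right)} + z{\left(7 \right)} = 155 \left(-12\right) + \left(-6 + 7\right) = -1860 + 1 = -1859$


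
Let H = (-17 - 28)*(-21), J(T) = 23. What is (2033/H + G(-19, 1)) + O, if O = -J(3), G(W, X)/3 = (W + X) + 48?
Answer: 65348/945 ≈ 69.151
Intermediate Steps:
G(W, X) = 144 + 3*W + 3*X (G(W, X) = 3*((W + X) + 48) = 3*(48 + W + X) = 144 + 3*W + 3*X)
H = 945 (H = -45*(-21) = 945)
O = -23 (O = -1*23 = -23)
(2033/H + G(-19, 1)) + O = (2033/945 + (144 + 3*(-19) + 3*1)) - 23 = (2033*(1/945) + (144 - 57 + 3)) - 23 = (2033/945 + 90) - 23 = 87083/945 - 23 = 65348/945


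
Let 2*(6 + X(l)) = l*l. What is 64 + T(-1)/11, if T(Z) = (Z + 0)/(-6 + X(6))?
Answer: 4223/66 ≈ 63.985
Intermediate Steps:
X(l) = -6 + l**2/2 (X(l) = -6 + (l*l)/2 = -6 + l**2/2)
T(Z) = Z/6 (T(Z) = (Z + 0)/(-6 + (-6 + (1/2)*6**2)) = Z/(-6 + (-6 + (1/2)*36)) = Z/(-6 + (-6 + 18)) = Z/(-6 + 12) = Z/6)
64 + T(-1)/11 = 64 + ((1/6)*(-1))/11 = 64 + (1/11)*(-1/6) = 64 - 1/66 = 4223/66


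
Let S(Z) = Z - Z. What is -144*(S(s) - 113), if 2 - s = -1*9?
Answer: 16272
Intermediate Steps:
s = 11 (s = 2 - (-1)*9 = 2 - 1*(-9) = 2 + 9 = 11)
S(Z) = 0
-144*(S(s) - 113) = -144*(0 - 113) = -144*(-113) = 16272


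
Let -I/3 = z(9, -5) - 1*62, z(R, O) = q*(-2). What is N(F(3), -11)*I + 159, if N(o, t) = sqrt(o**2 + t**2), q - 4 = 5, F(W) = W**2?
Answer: 159 + 240*sqrt(202) ≈ 3570.0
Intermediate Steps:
q = 9 (q = 4 + 5 = 9)
z(R, O) = -18 (z(R, O) = 9*(-2) = -18)
I = 240 (I = -3*(-18 - 1*62) = -3*(-18 - 62) = -3*(-80) = 240)
N(F(3), -11)*I + 159 = sqrt((3**2)**2 + (-11)**2)*240 + 159 = sqrt(9**2 + 121)*240 + 159 = sqrt(81 + 121)*240 + 159 = sqrt(202)*240 + 159 = 240*sqrt(202) + 159 = 159 + 240*sqrt(202)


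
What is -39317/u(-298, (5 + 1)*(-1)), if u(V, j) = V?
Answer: 39317/298 ≈ 131.94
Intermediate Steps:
-39317/u(-298, (5 + 1)*(-1)) = -39317/(-298) = -39317*(-1/298) = 39317/298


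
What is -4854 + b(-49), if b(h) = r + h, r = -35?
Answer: -4938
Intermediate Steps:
b(h) = -35 + h
-4854 + b(-49) = -4854 + (-35 - 49) = -4854 - 84 = -4938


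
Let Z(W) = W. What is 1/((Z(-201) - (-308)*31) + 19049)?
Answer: 1/28396 ≈ 3.5216e-5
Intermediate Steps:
1/((Z(-201) - (-308)*31) + 19049) = 1/((-201 - (-308)*31) + 19049) = 1/((-201 - 1*(-9548)) + 19049) = 1/((-201 + 9548) + 19049) = 1/(9347 + 19049) = 1/28396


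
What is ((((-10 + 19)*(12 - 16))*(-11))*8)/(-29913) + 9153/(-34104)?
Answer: -42426129/113350328 ≈ -0.37429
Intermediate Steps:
((((-10 + 19)*(12 - 16))*(-11))*8)/(-29913) + 9153/(-34104) = (((9*(-4))*(-11))*8)*(-1/29913) + 9153*(-1/34104) = (-36*(-11)*8)*(-1/29913) - 3051/11368 = (396*8)*(-1/29913) - 3051/11368 = 3168*(-1/29913) - 3051/11368 = -1056/9971 - 3051/11368 = -42426129/113350328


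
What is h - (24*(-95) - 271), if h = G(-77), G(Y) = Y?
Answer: 2474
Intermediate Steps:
h = -77
h - (24*(-95) - 271) = -77 - (24*(-95) - 271) = -77 - (-2280 - 271) = -77 - 1*(-2551) = -77 + 2551 = 2474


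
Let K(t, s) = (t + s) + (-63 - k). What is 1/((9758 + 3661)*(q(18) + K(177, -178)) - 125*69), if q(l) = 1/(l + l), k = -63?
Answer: -4/86685 ≈ -4.6144e-5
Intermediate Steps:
q(l) = 1/(2*l)
K(t, s) = s + t (K(t, s) = (t + s) + (-63 - 1*(-63)) = (s + t) + (-63 + 63) = (s + t) + 0 = s + t)
1/((9758 + 3661)*(q(18) + K(177, -178)) - 125*69) = 1/((9758 + 3661)*((1/2)/18 + (-178 + 177)) - 125*69) = 1/(13419*((1/2)*(1/18) - 1) - 8625) = 1/(13419*(1/36 - 1) - 8625) = 1/(13419*(-35/36) - 8625) = 1/(-52185/4 - 8625) = 1/(-86685/4) = -4/86685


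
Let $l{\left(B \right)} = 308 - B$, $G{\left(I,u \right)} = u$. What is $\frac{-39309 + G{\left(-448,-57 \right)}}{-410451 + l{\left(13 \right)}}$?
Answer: $\frac{19683}{205078} \approx 0.095978$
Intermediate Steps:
$\frac{-39309 + G{\left(-448,-57 \right)}}{-410451 + l{\left(13 \right)}} = \frac{-39309 - 57}{-410451 + \left(308 - 13\right)} = - \frac{39366}{-410451 + \left(308 - 13\right)} = - \frac{39366}{-410451 + 295} = - \frac{39366}{-410156} = \left(-39366\right) \left(- \frac{1}{410156}\right) = \frac{19683}{205078}$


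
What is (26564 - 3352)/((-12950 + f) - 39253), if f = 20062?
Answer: -23212/32141 ≈ -0.72219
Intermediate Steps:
(26564 - 3352)/((-12950 + f) - 39253) = (26564 - 3352)/((-12950 + 20062) - 39253) = 23212/(7112 - 39253) = 23212/(-32141) = 23212*(-1/32141) = -23212/32141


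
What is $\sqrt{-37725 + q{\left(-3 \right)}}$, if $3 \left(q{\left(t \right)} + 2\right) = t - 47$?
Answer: $\frac{i \sqrt{339693}}{3} \approx 194.28 i$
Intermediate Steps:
$q{\left(t \right)} = - \frac{53}{3} + \frac{t}{3}$ ($q{\left(t \right)} = -2 + \frac{t - 47}{3} = -2 + \frac{-47 + t}{3} = -2 + \left(- \frac{47}{3} + \frac{t}{3}\right) = - \frac{53}{3} + \frac{t}{3}$)
$\sqrt{-37725 + q{\left(-3 \right)}} = \sqrt{-37725 + \left(- \frac{53}{3} + \frac{1}{3} \left(-3\right)\right)} = \sqrt{-37725 - \frac{56}{3}} = \sqrt{- \frac{113231}{3}} = \frac{i \sqrt{339693}}{3}$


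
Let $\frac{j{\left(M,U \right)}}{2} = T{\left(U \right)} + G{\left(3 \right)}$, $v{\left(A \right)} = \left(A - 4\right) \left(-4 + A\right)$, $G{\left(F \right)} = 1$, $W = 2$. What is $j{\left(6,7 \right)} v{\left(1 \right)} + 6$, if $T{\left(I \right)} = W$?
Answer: $60$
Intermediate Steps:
$T{\left(I \right)} = 2$
$v{\left(A \right)} = \left(-4 + A\right)^{2}$ ($v{\left(A \right)} = \left(-4 + A\right) \left(-4 + A\right) = \left(-4 + A\right)^{2}$)
$j{\left(M,U \right)} = 6$ ($j{\left(M,U \right)} = 2 \left(2 + 1\right) = 2 \cdot 3 = 6$)
$j{\left(6,7 \right)} v{\left(1 \right)} + 6 = 6 \left(-4 + 1\right)^{2} + 6 = 6 \left(-3\right)^{2} + 6 = 6 \cdot 9 + 6 = 54 + 6 = 60$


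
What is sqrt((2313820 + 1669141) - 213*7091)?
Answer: sqrt(2472578) ≈ 1572.4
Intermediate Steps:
sqrt((2313820 + 1669141) - 213*7091) = sqrt(3982961 - 1510383) = sqrt(2472578)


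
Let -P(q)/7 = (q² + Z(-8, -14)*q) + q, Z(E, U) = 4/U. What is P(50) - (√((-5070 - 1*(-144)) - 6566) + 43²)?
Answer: -19599 - 26*I*√17 ≈ -19599.0 - 107.2*I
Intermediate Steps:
P(q) = -7*q² - 5*q (P(q) = -7*((q² + (4/(-14))*q) + q) = -7*((q² + (4*(-1/14))*q) + q) = -7*((q² - 2*q/7) + q) = -7*(q² + 5*q/7) = -7*q² - 5*q)
P(50) - (√((-5070 - 1*(-144)) - 6566) + 43²) = -1*50*(5 + 7*50) - (√((-5070 - 1*(-144)) - 6566) + 43²) = -1*50*(5 + 350) - (√((-5070 + 144) - 6566) + 1849) = -1*50*355 - (√(-4926 - 6566) + 1849) = -17750 - (√(-11492) + 1849) = -17750 - (26*I*√17 + 1849) = -17750 - (1849 + 26*I*√17) = -17750 + (-1849 - 26*I*√17) = -19599 - 26*I*√17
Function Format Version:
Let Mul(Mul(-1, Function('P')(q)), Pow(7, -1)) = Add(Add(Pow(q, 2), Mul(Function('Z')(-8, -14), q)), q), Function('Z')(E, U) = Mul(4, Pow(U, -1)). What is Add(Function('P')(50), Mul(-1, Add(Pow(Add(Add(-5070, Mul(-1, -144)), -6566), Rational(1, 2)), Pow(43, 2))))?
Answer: Add(-19599, Mul(-26, I, Pow(17, Rational(1, 2)))) ≈ Add(-19599., Mul(-107.20, I))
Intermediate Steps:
Function('P')(q) = Add(Mul(-7, Pow(q, 2)), Mul(-5, q)) (Function('P')(q) = Mul(-7, Add(Add(Pow(q, 2), Mul(Mul(4, Pow(-14, -1)), q)), q)) = Mul(-7, Add(Add(Pow(q, 2), Mul(Mul(4, Rational(-1, 14)), q)), q)) = Mul(-7, Add(Add(Pow(q, 2), Mul(Rational(-2, 7), q)), q)) = Mul(-7, Add(Pow(q, 2), Mul(Rational(5, 7), q))) = Add(Mul(-7, Pow(q, 2)), Mul(-5, q)))
Add(Function('P')(50), Mul(-1, Add(Pow(Add(Add(-5070, Mul(-1, -144)), -6566), Rational(1, 2)), Pow(43, 2)))) = Add(Mul(-1, 50, Add(5, Mul(7, 50))), Mul(-1, Add(Pow(Add(Add(-5070, Mul(-1, -144)), -6566), Rational(1, 2)), Pow(43, 2)))) = Add(Mul(-1, 50, Add(5, 350)), Mul(-1, Add(Pow(Add(Add(-5070, 144), -6566), Rational(1, 2)), 1849))) = Add(Mul(-1, 50, 355), Mul(-1, Add(Pow(Add(-4926, -6566), Rational(1, 2)), 1849))) = Add(-17750, Mul(-1, Add(Pow(-11492, Rational(1, 2)), 1849))) = Add(-17750, Mul(-1, Add(Mul(26, I, Pow(17, Rational(1, 2))), 1849))) = Add(-17750, Mul(-1, Add(1849, Mul(26, I, Pow(17, Rational(1, 2)))))) = Add(-17750, Add(-1849, Mul(-26, I, Pow(17, Rational(1, 2))))) = Add(-19599, Mul(-26, I, Pow(17, Rational(1, 2))))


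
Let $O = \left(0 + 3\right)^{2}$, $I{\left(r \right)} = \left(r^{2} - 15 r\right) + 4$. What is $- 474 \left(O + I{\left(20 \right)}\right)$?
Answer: $-53562$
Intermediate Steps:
$I{\left(r \right)} = 4 + r^{2} - 15 r$
$O = 9$ ($O = 3^{2} = 9$)
$- 474 \left(O + I{\left(20 \right)}\right) = - 474 \left(9 + \left(4 + 20^{2} - 300\right)\right) = - 474 \left(9 + \left(4 + 400 - 300\right)\right) = - 474 \left(9 + 104\right) = \left(-474\right) 113 = -53562$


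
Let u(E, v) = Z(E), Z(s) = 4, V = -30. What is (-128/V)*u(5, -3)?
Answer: 256/15 ≈ 17.067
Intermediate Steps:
u(E, v) = 4
(-128/V)*u(5, -3) = -128/(-30)*4 = -128*(-1/30)*4 = (64/15)*4 = 256/15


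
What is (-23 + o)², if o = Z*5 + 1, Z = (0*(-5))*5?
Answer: 484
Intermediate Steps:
Z = 0 (Z = 0*5 = 0)
o = 1 (o = 0*5 + 1 = 0 + 1 = 1)
(-23 + o)² = (-23 + 1)² = (-22)² = 484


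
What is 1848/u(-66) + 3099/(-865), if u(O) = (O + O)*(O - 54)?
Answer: -35977/10380 ≈ -3.4660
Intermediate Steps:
u(O) = 2*O*(-54 + O) (u(O) = (2*O)*(-54 + O) = 2*O*(-54 + O))
1848/u(-66) + 3099/(-865) = 1848/((2*(-66)*(-54 - 66))) + 3099/(-865) = 1848/((2*(-66)*(-120))) + 3099*(-1/865) = 1848/15840 - 3099/865 = 1848*(1/15840) - 3099/865 = 7/60 - 3099/865 = -35977/10380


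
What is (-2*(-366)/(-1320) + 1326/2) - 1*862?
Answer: -21951/110 ≈ -199.55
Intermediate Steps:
(-2*(-366)/(-1320) + 1326/2) - 1*862 = (732*(-1/1320) + 1326*(½)) - 862 = (-61/110 + 663) - 862 = 72869/110 - 862 = -21951/110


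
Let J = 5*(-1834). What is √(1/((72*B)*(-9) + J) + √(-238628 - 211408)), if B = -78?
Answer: √(41374 + 30812541768*I*√1389)/41374 ≈ 18.315 + 18.315*I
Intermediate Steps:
J = -9170
√(1/((72*B)*(-9) + J) + √(-238628 - 211408)) = √(1/((72*(-78))*(-9) - 9170) + √(-238628 - 211408)) = √(1/(-5616*(-9) - 9170) + √(-450036)) = √(1/(50544 - 9170) + 18*I*√1389) = √(1/41374 + 18*I*√1389)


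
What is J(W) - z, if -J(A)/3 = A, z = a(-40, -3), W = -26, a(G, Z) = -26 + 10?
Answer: 94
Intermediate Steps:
a(G, Z) = -16
z = -16
J(A) = -3*A
J(W) - z = -3*(-26) - 1*(-16) = 78 + 16 = 94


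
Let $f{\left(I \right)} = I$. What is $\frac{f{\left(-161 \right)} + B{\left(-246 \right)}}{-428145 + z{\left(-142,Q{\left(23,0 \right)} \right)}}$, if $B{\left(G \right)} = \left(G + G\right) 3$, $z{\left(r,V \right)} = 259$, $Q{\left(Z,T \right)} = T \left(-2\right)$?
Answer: $\frac{1637}{427886} \approx 0.0038258$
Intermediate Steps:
$Q{\left(Z,T \right)} = - 2 T$
$B{\left(G \right)} = 6 G$ ($B{\left(G \right)} = 2 G 3 = 6 G$)
$\frac{f{\left(-161 \right)} + B{\left(-246 \right)}}{-428145 + z{\left(-142,Q{\left(23,0 \right)} \right)}} = \frac{-161 + 6 \left(-246\right)}{-428145 + 259} = \frac{-161 - 1476}{-427886} = \left(-1637\right) \left(- \frac{1}{427886}\right) = \frac{1637}{427886}$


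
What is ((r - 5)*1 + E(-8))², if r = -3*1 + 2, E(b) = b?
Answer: 196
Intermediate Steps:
r = -1 (r = -3 + 2 = -1)
((r - 5)*1 + E(-8))² = ((-1 - 5)*1 - 8)² = (-6*1 - 8)² = (-6 - 8)² = (-14)² = 196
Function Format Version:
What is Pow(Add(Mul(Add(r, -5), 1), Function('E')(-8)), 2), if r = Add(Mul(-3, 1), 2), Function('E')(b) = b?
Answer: 196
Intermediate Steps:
r = -1 (r = Add(-3, 2) = -1)
Pow(Add(Mul(Add(r, -5), 1), Function('E')(-8)), 2) = Pow(Add(Mul(Add(-1, -5), 1), -8), 2) = Pow(Add(Mul(-6, 1), -8), 2) = Pow(Add(-6, -8), 2) = Pow(-14, 2) = 196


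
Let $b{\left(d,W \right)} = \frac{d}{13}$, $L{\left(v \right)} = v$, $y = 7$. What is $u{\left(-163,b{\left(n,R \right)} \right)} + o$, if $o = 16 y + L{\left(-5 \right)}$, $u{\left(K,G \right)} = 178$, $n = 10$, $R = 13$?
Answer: $285$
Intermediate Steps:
$b{\left(d,W \right)} = \frac{d}{13}$ ($b{\left(d,W \right)} = d \frac{1}{13} = \frac{d}{13}$)
$o = 107$ ($o = 16 \cdot 7 - 5 = 112 - 5 = 107$)
$u{\left(-163,b{\left(n,R \right)} \right)} + o = 178 + 107 = 285$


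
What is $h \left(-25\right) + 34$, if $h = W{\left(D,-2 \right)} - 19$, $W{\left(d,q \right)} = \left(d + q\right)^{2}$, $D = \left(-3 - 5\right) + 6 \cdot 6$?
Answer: $-16391$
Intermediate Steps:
$D = 28$ ($D = \left(-3 - 5\right) + 36 = -8 + 36 = 28$)
$h = 657$ ($h = \left(28 - 2\right)^{2} - 19 = 26^{2} - 19 = 676 - 19 = 657$)
$h \left(-25\right) + 34 = 657 \left(-25\right) + 34 = -16425 + 34 = -16391$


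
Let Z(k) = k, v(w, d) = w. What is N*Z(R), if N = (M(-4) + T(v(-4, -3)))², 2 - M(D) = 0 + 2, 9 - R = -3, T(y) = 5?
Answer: 300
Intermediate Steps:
R = 12 (R = 9 - 1*(-3) = 9 + 3 = 12)
M(D) = 0 (M(D) = 2 - (0 + 2) = 2 - 1*2 = 2 - 2 = 0)
N = 25 (N = (0 + 5)² = 5² = 25)
N*Z(R) = 25*12 = 300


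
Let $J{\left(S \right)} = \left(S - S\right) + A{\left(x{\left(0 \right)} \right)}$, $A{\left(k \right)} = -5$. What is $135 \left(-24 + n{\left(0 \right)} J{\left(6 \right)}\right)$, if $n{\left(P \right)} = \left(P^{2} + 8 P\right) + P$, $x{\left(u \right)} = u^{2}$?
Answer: $-3240$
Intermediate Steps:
$n{\left(P \right)} = P^{2} + 9 P$
$J{\left(S \right)} = -5$ ($J{\left(S \right)} = \left(S - S\right) - 5 = 0 - 5 = -5$)
$135 \left(-24 + n{\left(0 \right)} J{\left(6 \right)}\right) = 135 \left(-24 + 0 \left(9 + 0\right) \left(-5\right)\right) = 135 \left(-24 + 0 \cdot 9 \left(-5\right)\right) = 135 \left(-24 + 0 \left(-5\right)\right) = 135 \left(-24 + 0\right) = 135 \left(-24\right) = -3240$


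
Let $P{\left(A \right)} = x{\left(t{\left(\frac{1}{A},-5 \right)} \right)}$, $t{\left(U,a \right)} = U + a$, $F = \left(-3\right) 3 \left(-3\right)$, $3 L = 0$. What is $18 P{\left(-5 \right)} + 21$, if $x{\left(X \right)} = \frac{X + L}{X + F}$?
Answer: $\frac{1821}{109} \approx 16.706$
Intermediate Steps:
$L = 0$ ($L = \frac{1}{3} \cdot 0 = 0$)
$F = 27$ ($F = \left(-9\right) \left(-3\right) = 27$)
$x{\left(X \right)} = \frac{X}{27 + X}$ ($x{\left(X \right)} = \frac{X + 0}{X + 27} = \frac{X}{27 + X}$)
$P{\left(A \right)} = \frac{-5 + \frac{1}{A}}{22 + \frac{1}{A}}$ ($P{\left(A \right)} = \frac{\frac{1}{A} - 5}{27 - \left(5 - \frac{1}{A}\right)} = \frac{-5 + \frac{1}{A}}{27 - \left(5 - \frac{1}{A}\right)} = \frac{-5 + \frac{1}{A}}{22 + \frac{1}{A}}$)
$18 P{\left(-5 \right)} + 21 = 18 \frac{1 - -25}{1 + 22 \left(-5\right)} + 21 = 18 \frac{1 + 25}{1 - 110} + 21 = 18 \frac{1}{-109} \cdot 26 + 21 = 18 \left(\left(- \frac{1}{109}\right) 26\right) + 21 = 18 \left(- \frac{26}{109}\right) + 21 = - \frac{468}{109} + 21 = \frac{1821}{109}$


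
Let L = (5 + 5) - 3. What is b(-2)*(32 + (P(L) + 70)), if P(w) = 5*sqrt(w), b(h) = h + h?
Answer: -408 - 20*sqrt(7) ≈ -460.92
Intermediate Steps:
L = 7 (L = 10 - 3 = 7)
b(h) = 2*h
b(-2)*(32 + (P(L) + 70)) = (2*(-2))*(32 + (5*sqrt(7) + 70)) = -4*(32 + (70 + 5*sqrt(7))) = -4*(102 + 5*sqrt(7)) = -408 - 20*sqrt(7)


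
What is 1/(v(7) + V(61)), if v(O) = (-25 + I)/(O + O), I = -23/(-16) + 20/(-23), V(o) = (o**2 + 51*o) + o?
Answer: 5152/35503745 ≈ 0.00014511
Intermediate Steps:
V(o) = o**2 + 52*o
I = 209/368 (I = -23*(-1/16) + 20*(-1/23) = 23/16 - 20/23 = 209/368 ≈ 0.56793)
v(O) = -8991/(736*O) (v(O) = (-25 + 209/368)/(O + O) = -8991*1/(2*O)/368 = -8991/(736*O))
1/(v(7) + V(61)) = 1/(-8991/736/7 + 61*(52 + 61)) = 1/(-8991/736*1/7 + 61*113) = 1/(-8991/5152 + 6893) = 1/(35503745/5152) = 5152/35503745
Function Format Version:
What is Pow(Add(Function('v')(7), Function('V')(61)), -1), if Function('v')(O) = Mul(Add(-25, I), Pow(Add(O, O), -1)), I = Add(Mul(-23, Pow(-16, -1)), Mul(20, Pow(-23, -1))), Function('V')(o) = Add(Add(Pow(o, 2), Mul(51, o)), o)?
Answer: Rational(5152, 35503745) ≈ 0.00014511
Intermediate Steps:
Function('V')(o) = Add(Pow(o, 2), Mul(52, o))
I = Rational(209, 368) (I = Add(Mul(-23, Rational(-1, 16)), Mul(20, Rational(-1, 23))) = Add(Rational(23, 16), Rational(-20, 23)) = Rational(209, 368) ≈ 0.56793)
Function('v')(O) = Mul(Rational(-8991, 736), Pow(O, -1)) (Function('v')(O) = Mul(Add(-25, Rational(209, 368)), Pow(Add(O, O), -1)) = Mul(Rational(-8991, 368), Pow(Mul(2, O), -1)) = Mul(Rational(-8991, 368), Mul(Rational(1, 2), Pow(O, -1))) = Mul(Rational(-8991, 736), Pow(O, -1)))
Pow(Add(Function('v')(7), Function('V')(61)), -1) = Pow(Add(Mul(Rational(-8991, 736), Pow(7, -1)), Mul(61, Add(52, 61))), -1) = Pow(Add(Mul(Rational(-8991, 736), Rational(1, 7)), Mul(61, 113)), -1) = Pow(Add(Rational(-8991, 5152), 6893), -1) = Pow(Rational(35503745, 5152), -1) = Rational(5152, 35503745)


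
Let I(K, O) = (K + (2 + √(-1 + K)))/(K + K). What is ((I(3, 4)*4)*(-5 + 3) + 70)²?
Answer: 12044/3 - 1520*√2/9 ≈ 3775.8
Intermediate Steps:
I(K, O) = (2 + K + √(-1 + K))/(2*K) (I(K, O) = (2 + K + √(-1 + K))/((2*K)) = (2 + K + √(-1 + K))*(1/(2*K)) = (2 + K + √(-1 + K))/(2*K))
((I(3, 4)*4)*(-5 + 3) + 70)² = ((((½)*(2 + 3 + √(-1 + 3))/3)*4)*(-5 + 3) + 70)² = ((((½)*(⅓)*(2 + 3 + √2))*4)*(-2) + 70)² = ((((½)*(⅓)*(5 + √2))*4)*(-2) + 70)² = (((⅚ + √2/6)*4)*(-2) + 70)² = ((10/3 + 2*√2/3)*(-2) + 70)² = ((-20/3 - 4*√2/3) + 70)² = (190/3 - 4*√2/3)²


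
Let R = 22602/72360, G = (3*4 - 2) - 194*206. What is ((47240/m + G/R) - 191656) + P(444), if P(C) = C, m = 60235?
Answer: -14482155157052/45381049 ≈ -3.1912e+5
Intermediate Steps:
G = -39954 (G = (12 - 2) - 39964 = 10 - 39964 = -39954)
R = 3767/12060 (R = 22602*(1/72360) = 3767/12060 ≈ 0.31236)
((47240/m + G/R) - 191656) + P(444) = ((47240/60235 - 39954/3767/12060) - 191656) + 444 = ((47240*(1/60235) - 39954*12060/3767) - 191656) + 444 = ((9448/12047 - 481845240/3767) - 191656) + 444 = (-5804754015664/45381049 - 191656) + 444 = -14502304342808/45381049 + 444 = -14482155157052/45381049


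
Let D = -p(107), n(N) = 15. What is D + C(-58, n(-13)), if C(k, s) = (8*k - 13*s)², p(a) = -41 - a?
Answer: 434429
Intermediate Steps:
C(k, s) = (-13*s + 8*k)²
D = 148 (D = -(-41 - 1*107) = -(-41 - 107) = -1*(-148) = 148)
D + C(-58, n(-13)) = 148 + (-13*15 + 8*(-58))² = 148 + (-195 - 464)² = 148 + (-659)² = 148 + 434281 = 434429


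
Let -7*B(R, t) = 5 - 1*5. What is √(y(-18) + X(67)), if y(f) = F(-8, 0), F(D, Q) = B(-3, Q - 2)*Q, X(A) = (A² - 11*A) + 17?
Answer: √3769 ≈ 61.392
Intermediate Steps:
X(A) = 17 + A² - 11*A
B(R, t) = 0 (B(R, t) = -(5 - 1*5)/7 = -(5 - 5)/7 = -⅐*0 = 0)
F(D, Q) = 0 (F(D, Q) = 0*Q = 0)
y(f) = 0
√(y(-18) + X(67)) = √(0 + (17 + 67² - 11*67)) = √(0 + (17 + 4489 - 737)) = √(0 + 3769) = √3769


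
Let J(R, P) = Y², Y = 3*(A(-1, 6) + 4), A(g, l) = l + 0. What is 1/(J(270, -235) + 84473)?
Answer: 1/85373 ≈ 1.1713e-5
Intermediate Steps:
A(g, l) = l
Y = 30 (Y = 3*(6 + 4) = 3*10 = 30)
J(R, P) = 900 (J(R, P) = 30² = 900)
1/(J(270, -235) + 84473) = 1/(900 + 84473) = 1/85373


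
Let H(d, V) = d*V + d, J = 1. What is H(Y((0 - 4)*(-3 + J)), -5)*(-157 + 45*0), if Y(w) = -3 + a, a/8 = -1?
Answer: -6908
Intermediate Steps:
a = -8 (a = 8*(-1) = -8)
Y(w) = -11 (Y(w) = -3 - 8 = -11)
H(d, V) = d + V*d (H(d, V) = V*d + d = d + V*d)
H(Y((0 - 4)*(-3 + J)), -5)*(-157 + 45*0) = (-11*(1 - 5))*(-157 + 45*0) = (-11*(-4))*(-157 + 0) = 44*(-157) = -6908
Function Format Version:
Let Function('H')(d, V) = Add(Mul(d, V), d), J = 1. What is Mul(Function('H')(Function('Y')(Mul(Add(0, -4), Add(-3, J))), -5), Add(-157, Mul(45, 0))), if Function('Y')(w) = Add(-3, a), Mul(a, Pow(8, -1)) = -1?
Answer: -6908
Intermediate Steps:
a = -8 (a = Mul(8, -1) = -8)
Function('Y')(w) = -11 (Function('Y')(w) = Add(-3, -8) = -11)
Function('H')(d, V) = Add(d, Mul(V, d)) (Function('H')(d, V) = Add(Mul(V, d), d) = Add(d, Mul(V, d)))
Mul(Function('H')(Function('Y')(Mul(Add(0, -4), Add(-3, J))), -5), Add(-157, Mul(45, 0))) = Mul(Mul(-11, Add(1, -5)), Add(-157, Mul(45, 0))) = Mul(Mul(-11, -4), Add(-157, 0)) = Mul(44, -157) = -6908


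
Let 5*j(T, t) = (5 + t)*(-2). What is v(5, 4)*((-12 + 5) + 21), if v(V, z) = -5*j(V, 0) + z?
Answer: 196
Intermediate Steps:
j(T, t) = -2 - 2*t/5 (j(T, t) = ((5 + t)*(-2))/5 = (-10 - 2*t)/5 = -2 - 2*t/5)
v(V, z) = 10 + z (v(V, z) = -5*(-2 - ⅖*0) + z = -5*(-2 + 0) + z = -5*(-2) + z = 10 + z)
v(5, 4)*((-12 + 5) + 21) = (10 + 4)*((-12 + 5) + 21) = 14*(-7 + 21) = 14*14 = 196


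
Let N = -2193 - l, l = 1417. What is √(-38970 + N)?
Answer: 2*I*√10645 ≈ 206.35*I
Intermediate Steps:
N = -3610 (N = -2193 - 1*1417 = -2193 - 1417 = -3610)
√(-38970 + N) = √(-38970 - 3610) = √(-42580) = 2*I*√10645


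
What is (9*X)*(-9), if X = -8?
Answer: 648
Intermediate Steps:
(9*X)*(-9) = (9*(-8))*(-9) = -72*(-9) = 648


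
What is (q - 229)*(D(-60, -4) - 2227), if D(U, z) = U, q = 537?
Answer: -704396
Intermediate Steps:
(q - 229)*(D(-60, -4) - 2227) = (537 - 229)*(-60 - 2227) = 308*(-2287) = -704396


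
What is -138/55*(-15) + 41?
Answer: 865/11 ≈ 78.636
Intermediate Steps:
-138/55*(-15) + 41 = 414/11 + 41 = 865/11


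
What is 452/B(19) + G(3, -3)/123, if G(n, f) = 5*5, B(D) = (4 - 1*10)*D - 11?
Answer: -52471/15375 ≈ -3.4127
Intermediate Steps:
B(D) = -11 - 6*D (B(D) = (4 - 10)*D - 11 = -6*D - 11 = -11 - 6*D)
G(n, f) = 25
452/B(19) + G(3, -3)/123 = 452/(-11 - 6*19) + 25/123 = 452/(-11 - 114) + 25*(1/123) = 452/(-125) + 25/123 = 452*(-1/125) + 25/123 = -452/125 + 25/123 = -52471/15375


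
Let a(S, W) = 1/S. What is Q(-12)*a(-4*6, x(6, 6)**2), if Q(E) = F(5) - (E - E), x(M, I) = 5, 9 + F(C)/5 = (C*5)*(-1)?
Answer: 85/12 ≈ 7.0833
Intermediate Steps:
F(C) = -45 - 25*C (F(C) = -45 + 5*((C*5)*(-1)) = -45 + 5*((5*C)*(-1)) = -45 + 5*(-5*C) = -45 - 25*C)
Q(E) = -170 (Q(E) = (-45 - 25*5) - (E - E) = (-45 - 125) - 1*0 = -170 + 0 = -170)
Q(-12)*a(-4*6, x(6, 6)**2) = -170/((-4*6)) = -170/(-24) = -170*(-1/24) = 85/12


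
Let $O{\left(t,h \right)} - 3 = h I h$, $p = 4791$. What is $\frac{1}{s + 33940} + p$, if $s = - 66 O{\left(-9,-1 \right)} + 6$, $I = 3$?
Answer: $\frac{160738051}{33550} \approx 4791.0$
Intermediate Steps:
$O{\left(t,h \right)} = 3 + 3 h^{2}$ ($O{\left(t,h \right)} = 3 + h 3 h = 3 + 3 h h = 3 + 3 h^{2}$)
$s = -390$ ($s = - 66 \left(3 + 3 \left(-1\right)^{2}\right) + 6 = - 66 \left(3 + 3 \cdot 1\right) + 6 = - 66 \left(3 + 3\right) + 6 = \left(-66\right) 6 + 6 = -396 + 6 = -390$)
$\frac{1}{s + 33940} + p = \frac{1}{-390 + 33940} + 4791 = \frac{1}{33550} + 4791 = \frac{160738051}{33550}$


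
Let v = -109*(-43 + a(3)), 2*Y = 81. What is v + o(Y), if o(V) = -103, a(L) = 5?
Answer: 4039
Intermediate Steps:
Y = 81/2 (Y = (½)*81 = 81/2 ≈ 40.500)
v = 4142 (v = -109*(-43 + 5) = -109*(-38) = 4142)
v + o(Y) = 4142 - 103 = 4039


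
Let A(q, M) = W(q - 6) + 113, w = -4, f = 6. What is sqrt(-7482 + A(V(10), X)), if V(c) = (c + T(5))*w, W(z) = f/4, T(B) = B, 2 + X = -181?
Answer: I*sqrt(29470)/2 ≈ 85.834*I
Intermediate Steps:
X = -183 (X = -2 - 181 = -183)
W(z) = 3/2 (W(z) = 6/4 = 6*(1/4) = 3/2)
V(c) = -20 - 4*c (V(c) = (c + 5)*(-4) = (5 + c)*(-4) = -20 - 4*c)
A(q, M) = 229/2 (A(q, M) = 3/2 + 113 = 229/2)
sqrt(-7482 + A(V(10), X)) = sqrt(-7482 + 229/2) = sqrt(-14735/2) = I*sqrt(29470)/2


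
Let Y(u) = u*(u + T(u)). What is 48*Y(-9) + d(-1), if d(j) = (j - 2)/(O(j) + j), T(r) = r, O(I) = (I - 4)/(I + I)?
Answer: 7774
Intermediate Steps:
O(I) = (-4 + I)/(2*I) (O(I) = (-4 + I)/((2*I)) = (-4 + I)*(1/(2*I)) = (-4 + I)/(2*I))
d(j) = (-2 + j)/(j + (-4 + j)/(2*j)) (d(j) = (j - 2)/((-4 + j)/(2*j) + j) = (-2 + j)/(j + (-4 + j)/(2*j)))
Y(u) = 2*u**2 (Y(u) = u*(u + u) = u*(2*u) = 2*u**2)
48*Y(-9) + d(-1) = 48*(2*(-9)**2) + 2*(-1)*(-2 - 1)/(-4 - 1 + 2*(-1)**2) = 48*(2*81) + 2*(-1)*(-3)/(-4 - 1 + 2*1) = 48*162 + 2*(-1)*(-3)/(-4 - 1 + 2) = 7776 + 2*(-1)*(-3)/(-3) = 7776 + 2*(-1)*(-1/3)*(-3) = 7776 - 2 = 7774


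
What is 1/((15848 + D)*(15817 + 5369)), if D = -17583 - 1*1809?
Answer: -1/75083184 ≈ -1.3319e-8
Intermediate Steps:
D = -19392 (D = -17583 - 1809 = -19392)
1/((15848 + D)*(15817 + 5369)) = 1/((15848 - 19392)*(15817 + 5369)) = 1/(-3544*21186) = 1/(-75083184) = -1/75083184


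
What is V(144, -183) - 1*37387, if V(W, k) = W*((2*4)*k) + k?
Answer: -248386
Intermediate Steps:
V(W, k) = k + 8*W*k (V(W, k) = W*(8*k) + k = 8*W*k + k = k + 8*W*k)
V(144, -183) - 1*37387 = -183*(1 + 8*144) - 1*37387 = -183*(1 + 1152) - 37387 = -183*1153 - 37387 = -210999 - 37387 = -248386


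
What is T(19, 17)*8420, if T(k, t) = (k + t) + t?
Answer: 446260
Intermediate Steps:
T(k, t) = k + 2*t
T(19, 17)*8420 = (19 + 2*17)*8420 = (19 + 34)*8420 = 53*8420 = 446260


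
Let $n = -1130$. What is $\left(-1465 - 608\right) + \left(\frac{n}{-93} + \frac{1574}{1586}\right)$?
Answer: $- \frac{151912396}{73749} \approx -2059.9$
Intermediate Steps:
$\left(-1465 - 608\right) + \left(\frac{n}{-93} + \frac{1574}{1586}\right) = \left(-1465 - 608\right) + \left(- \frac{1130}{-93} + \frac{1574}{1586}\right) = -2073 + \left(\left(-1130\right) \left(- \frac{1}{93}\right) + 1574 \cdot \frac{1}{1586}\right) = -2073 + \left(\frac{1130}{93} + \frac{787}{793}\right) = -2073 + \frac{969281}{73749} = - \frac{151912396}{73749}$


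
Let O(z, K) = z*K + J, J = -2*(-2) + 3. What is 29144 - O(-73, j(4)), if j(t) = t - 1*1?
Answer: 29356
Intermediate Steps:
J = 7 (J = 4 + 3 = 7)
j(t) = -1 + t (j(t) = t - 1 = -1 + t)
O(z, K) = 7 + K*z (O(z, K) = z*K + 7 = K*z + 7 = 7 + K*z)
29144 - O(-73, j(4)) = 29144 - (7 + (-1 + 4)*(-73)) = 29144 - (7 + 3*(-73)) = 29144 - (7 - 219) = 29144 - 1*(-212) = 29144 + 212 = 29356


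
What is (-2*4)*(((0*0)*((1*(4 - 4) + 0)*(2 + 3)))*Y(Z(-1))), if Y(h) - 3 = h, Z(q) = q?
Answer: 0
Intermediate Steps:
Y(h) = 3 + h
(-2*4)*(((0*0)*((1*(4 - 4) + 0)*(2 + 3)))*Y(Z(-1))) = (-2*4)*(((0*0)*((1*(4 - 4) + 0)*(2 + 3)))*(3 - 1)) = -8*0*((1*0 + 0)*5)*2 = -8*0*((0 + 0)*5)*2 = -8*0*(0*5)*2 = -8*0*0*2 = -0*2 = -8*0 = 0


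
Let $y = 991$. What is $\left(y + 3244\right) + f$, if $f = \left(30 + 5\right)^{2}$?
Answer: $5460$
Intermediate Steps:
$f = 1225$ ($f = 35^{2} = 1225$)
$\left(y + 3244\right) + f = \left(991 + 3244\right) + 1225 = 4235 + 1225 = 5460$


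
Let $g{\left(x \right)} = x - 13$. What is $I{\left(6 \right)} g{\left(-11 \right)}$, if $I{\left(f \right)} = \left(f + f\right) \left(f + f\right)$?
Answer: $-3456$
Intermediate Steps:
$g{\left(x \right)} = -13 + x$
$I{\left(f \right)} = 4 f^{2}$ ($I{\left(f \right)} = 2 f 2 f = 4 f^{2}$)
$I{\left(6 \right)} g{\left(-11 \right)} = 4 \cdot 6^{2} \left(-13 - 11\right) = 4 \cdot 36 \left(-24\right) = 144 \left(-24\right) = -3456$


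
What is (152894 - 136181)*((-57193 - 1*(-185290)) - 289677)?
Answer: -2700486540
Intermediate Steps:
(152894 - 136181)*((-57193 - 1*(-185290)) - 289677) = 16713*((-57193 + 185290) - 289677) = 16713*(128097 - 289677) = 16713*(-161580) = -2700486540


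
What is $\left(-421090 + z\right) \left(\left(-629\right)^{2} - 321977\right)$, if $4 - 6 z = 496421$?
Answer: $- \frac{111341552224}{3} \approx -3.7114 \cdot 10^{10}$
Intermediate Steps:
$z = - \frac{496417}{6}$ ($z = \frac{2}{3} - \frac{496421}{6} = - \frac{496417}{6} \approx -82736.0$)
$\left(-421090 + z\right) \left(\left(-629\right)^{2} - 321977\right) = \left(-421090 - \frac{496417}{6}\right) \left(\left(-629\right)^{2} - 321977\right) = - \frac{3022957 \left(395641 - 321977\right)}{6} = \left(- \frac{3022957}{6}\right) 73664 = - \frac{111341552224}{3}$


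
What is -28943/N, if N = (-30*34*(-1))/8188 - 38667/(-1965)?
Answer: -38806340255/26550808 ≈ -1461.6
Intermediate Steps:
N = 26550808/1340785 (N = -1020*(-1)*(1/8188) - 38667*(-1/1965) = 1020*(1/8188) + 12889/655 = 255/2047 + 12889/655 = 26550808/1340785 ≈ 19.802)
-28943/N = -28943/26550808/1340785 = -28943*1340785/26550808 = -38806340255/26550808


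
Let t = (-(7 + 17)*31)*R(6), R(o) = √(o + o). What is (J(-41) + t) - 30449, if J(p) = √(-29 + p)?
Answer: -30449 - 1488*√3 + I*√70 ≈ -33026.0 + 8.3666*I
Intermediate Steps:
R(o) = √2*√o (R(o) = √(2*o) = √2*√o)
t = -1488*√3 (t = (-(7 + 17)*31)*(√2*√6) = (-1*24*31)*(2*√3) = (-24*31)*(2*√3) = -1488*√3 ≈ -2577.3)
(J(-41) + t) - 30449 = (√(-29 - 41) - 1488*√3) - 30449 = (√(-70) - 1488*√3) - 30449 = (I*√70 - 1488*√3) - 30449 = (-1488*√3 + I*√70) - 30449 = -30449 - 1488*√3 + I*√70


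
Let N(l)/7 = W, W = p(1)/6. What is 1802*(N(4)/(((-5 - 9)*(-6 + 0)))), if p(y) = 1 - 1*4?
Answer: -901/12 ≈ -75.083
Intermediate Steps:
p(y) = -3 (p(y) = 1 - 4 = -3)
W = -½ (W = -3/6 = -3*⅙ = -½ ≈ -0.50000)
N(l) = -7/2 (N(l) = 7*(-½) = -7/2)
1802*(N(4)/(((-5 - 9)*(-6 + 0)))) = 1802*(-7*1/((-6 + 0)*(-5 - 9))/2) = 1802*(-7/(2*((-14*(-6))))) = 1802*(-7/2/84) = 1802*(-7/2*1/84) = 1802*(-1/24) = -901/12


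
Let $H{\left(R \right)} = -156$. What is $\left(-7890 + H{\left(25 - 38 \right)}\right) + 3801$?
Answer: $-4245$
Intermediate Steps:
$\left(-7890 + H{\left(25 - 38 \right)}\right) + 3801 = \left(-7890 - 156\right) + 3801 = -8046 + 3801 = -4245$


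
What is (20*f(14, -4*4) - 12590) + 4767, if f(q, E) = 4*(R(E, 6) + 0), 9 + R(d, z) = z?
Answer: -8063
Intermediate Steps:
R(d, z) = -9 + z
f(q, E) = -12 (f(q, E) = 4*((-9 + 6) + 0) = 4*(-3 + 0) = 4*(-3) = -12)
(20*f(14, -4*4) - 12590) + 4767 = (20*(-12) - 12590) + 4767 = (-240 - 12590) + 4767 = -12830 + 4767 = -8063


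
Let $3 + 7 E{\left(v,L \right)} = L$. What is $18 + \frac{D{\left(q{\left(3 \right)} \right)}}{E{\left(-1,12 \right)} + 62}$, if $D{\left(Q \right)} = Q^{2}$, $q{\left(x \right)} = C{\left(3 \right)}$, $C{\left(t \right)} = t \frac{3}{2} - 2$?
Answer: $\frac{32071}{1772} \approx 18.099$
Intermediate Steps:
$C{\left(t \right)} = -2 + \frac{3 t}{2}$ ($C{\left(t \right)} = t 3 \cdot \frac{1}{2} - 2 = t \frac{3}{2} - 2 = \frac{3 t}{2} - 2 = -2 + \frac{3 t}{2}$)
$q{\left(x \right)} = \frac{5}{2}$ ($q{\left(x \right)} = -2 + \frac{3}{2} \cdot 3 = -2 + \frac{9}{2} = \frac{5}{2}$)
$E{\left(v,L \right)} = - \frac{3}{7} + \frac{L}{7}$
$18 + \frac{D{\left(q{\left(3 \right)} \right)}}{E{\left(-1,12 \right)} + 62} = 18 + \frac{\left(\frac{5}{2}\right)^{2}}{\left(- \frac{3}{7} + \frac{1}{7} \cdot 12\right) + 62} = 18 + \frac{25}{4 \left(\left(- \frac{3}{7} + \frac{12}{7}\right) + 62\right)} = 18 + \frac{25}{4 \left(\frac{9}{7} + 62\right)} = 18 + \frac{25}{4 \cdot \frac{443}{7}} = 18 + \frac{25}{4} \cdot \frac{7}{443} = 18 + \frac{175}{1772} = \frac{32071}{1772}$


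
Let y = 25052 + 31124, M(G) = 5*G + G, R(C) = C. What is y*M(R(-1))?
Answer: -337056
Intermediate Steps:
M(G) = 6*G
y = 56176
y*M(R(-1)) = 56176*(6*(-1)) = 56176*(-6) = -337056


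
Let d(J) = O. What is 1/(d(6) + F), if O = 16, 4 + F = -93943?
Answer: -1/93931 ≈ -1.0646e-5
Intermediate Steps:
F = -93947 (F = -4 - 93943 = -93947)
d(J) = 16
1/(d(6) + F) = 1/(16 - 93947) = 1/(-93931) = -1/93931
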